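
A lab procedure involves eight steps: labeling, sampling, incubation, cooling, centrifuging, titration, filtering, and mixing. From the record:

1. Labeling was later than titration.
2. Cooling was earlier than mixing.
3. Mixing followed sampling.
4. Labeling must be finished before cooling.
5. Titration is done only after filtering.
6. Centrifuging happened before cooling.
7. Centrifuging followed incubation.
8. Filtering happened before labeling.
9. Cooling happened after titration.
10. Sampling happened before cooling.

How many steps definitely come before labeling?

Directly stated before labeling: filtering and titration.
No chain forces centrifuging (or any of the others) ahead of labeling.
That's filtering and titration — 2 in all.

2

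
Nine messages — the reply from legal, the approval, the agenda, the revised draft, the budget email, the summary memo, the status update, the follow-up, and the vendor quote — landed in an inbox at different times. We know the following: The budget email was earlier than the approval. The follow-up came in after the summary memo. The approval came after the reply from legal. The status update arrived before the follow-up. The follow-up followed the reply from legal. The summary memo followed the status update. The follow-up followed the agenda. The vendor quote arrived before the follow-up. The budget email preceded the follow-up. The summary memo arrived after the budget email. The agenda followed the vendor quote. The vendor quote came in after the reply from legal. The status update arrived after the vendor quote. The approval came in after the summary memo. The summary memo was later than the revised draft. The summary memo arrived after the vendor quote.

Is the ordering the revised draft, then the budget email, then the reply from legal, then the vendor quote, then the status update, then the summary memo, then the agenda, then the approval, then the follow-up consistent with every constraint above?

yes

Check each stated constraint against the proposed order — e.g. the reply from legal is ahead of the follow-up; the budget email is ahead of the follow-up. Every pair is in the required order; nothing is violated.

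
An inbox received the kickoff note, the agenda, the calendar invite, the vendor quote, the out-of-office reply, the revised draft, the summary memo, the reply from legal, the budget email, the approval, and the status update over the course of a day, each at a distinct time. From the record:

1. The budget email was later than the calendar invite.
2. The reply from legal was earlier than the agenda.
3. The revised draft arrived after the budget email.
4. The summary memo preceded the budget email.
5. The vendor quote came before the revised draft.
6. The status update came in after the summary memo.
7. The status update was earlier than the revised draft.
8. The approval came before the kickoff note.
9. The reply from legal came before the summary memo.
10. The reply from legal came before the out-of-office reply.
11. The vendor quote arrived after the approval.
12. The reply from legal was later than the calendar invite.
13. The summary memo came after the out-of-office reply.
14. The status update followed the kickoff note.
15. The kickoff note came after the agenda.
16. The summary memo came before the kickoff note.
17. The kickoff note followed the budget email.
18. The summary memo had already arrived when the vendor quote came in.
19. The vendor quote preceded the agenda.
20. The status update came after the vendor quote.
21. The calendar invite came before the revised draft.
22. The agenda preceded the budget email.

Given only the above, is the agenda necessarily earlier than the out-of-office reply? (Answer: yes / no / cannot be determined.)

no

Tracing the constraints gives the out-of-office reply → the summary memo → the vendor quote → the agenda, so the out-of-office reply must come before the agenda.
That means the agenda cannot be before the out-of-office reply.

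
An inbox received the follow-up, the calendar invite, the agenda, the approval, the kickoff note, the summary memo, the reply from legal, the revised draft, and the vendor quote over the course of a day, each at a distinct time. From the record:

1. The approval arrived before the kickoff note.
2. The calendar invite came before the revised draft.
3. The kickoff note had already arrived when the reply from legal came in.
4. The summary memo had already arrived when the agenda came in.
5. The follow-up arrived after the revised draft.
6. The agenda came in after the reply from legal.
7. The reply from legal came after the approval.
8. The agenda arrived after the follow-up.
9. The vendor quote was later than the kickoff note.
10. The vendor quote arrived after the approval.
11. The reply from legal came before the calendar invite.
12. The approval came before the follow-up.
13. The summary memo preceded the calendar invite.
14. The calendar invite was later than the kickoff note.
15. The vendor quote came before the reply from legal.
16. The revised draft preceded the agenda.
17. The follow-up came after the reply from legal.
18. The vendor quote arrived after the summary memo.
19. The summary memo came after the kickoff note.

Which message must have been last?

the agenda

Every other message has a chain of constraints placing it before the agenda, so the agenda is last.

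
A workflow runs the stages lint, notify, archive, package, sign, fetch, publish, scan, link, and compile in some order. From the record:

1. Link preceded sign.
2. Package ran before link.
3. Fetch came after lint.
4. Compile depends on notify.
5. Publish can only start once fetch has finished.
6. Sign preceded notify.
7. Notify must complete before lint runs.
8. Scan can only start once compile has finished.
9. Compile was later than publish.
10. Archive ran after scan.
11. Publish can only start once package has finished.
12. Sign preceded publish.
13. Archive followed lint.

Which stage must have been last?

archive

Every other stage has a chain of constraints placing it before archive, so archive is last.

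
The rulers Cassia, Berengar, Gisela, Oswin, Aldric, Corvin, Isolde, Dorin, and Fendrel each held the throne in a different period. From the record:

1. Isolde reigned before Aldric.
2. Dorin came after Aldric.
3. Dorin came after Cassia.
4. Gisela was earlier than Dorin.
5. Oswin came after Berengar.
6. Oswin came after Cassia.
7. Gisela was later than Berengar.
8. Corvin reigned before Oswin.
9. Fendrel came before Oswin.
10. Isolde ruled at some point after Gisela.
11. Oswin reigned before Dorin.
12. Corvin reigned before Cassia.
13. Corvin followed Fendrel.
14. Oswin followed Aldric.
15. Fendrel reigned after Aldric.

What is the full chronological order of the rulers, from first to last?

Berengar, Gisela, Isolde, Aldric, Fendrel, Corvin, Cassia, Oswin, Dorin

The constraints fix every adjacent pair, so only one ordering works:
Berengar → Gisela → Isolde → Aldric → Fendrel → Corvin → Cassia → Oswin → Dorin.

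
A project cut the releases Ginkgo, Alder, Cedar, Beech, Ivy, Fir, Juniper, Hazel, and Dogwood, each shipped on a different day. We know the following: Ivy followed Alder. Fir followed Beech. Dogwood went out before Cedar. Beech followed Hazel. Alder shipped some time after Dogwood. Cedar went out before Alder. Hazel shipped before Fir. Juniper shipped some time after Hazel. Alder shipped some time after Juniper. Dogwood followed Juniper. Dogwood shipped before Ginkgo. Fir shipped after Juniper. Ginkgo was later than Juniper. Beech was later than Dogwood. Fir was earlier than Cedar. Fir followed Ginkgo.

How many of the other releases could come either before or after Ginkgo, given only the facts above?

1

Forced before Ginkgo: Dogwood, Hazel, and Juniper; forced after Ginkgo: Alder, Cedar, Fir, and Ivy.
That leaves Beech with no forced order relative to Ginkgo — 1.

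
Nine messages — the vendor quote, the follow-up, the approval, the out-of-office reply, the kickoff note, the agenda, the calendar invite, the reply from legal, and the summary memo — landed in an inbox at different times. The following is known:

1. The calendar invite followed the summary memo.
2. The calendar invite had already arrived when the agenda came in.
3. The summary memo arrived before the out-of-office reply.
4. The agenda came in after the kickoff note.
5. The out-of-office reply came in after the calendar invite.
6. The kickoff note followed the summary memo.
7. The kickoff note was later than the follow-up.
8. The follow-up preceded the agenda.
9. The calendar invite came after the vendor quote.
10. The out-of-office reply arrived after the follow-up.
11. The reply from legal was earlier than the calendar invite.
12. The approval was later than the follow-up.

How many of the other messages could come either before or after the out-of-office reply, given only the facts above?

3

Forced before the out-of-office reply: the calendar invite, the follow-up, the reply from legal, the summary memo, and the vendor quote.
That leaves the agenda, the approval, and the kickoff note with no forced order relative to the out-of-office reply — 3.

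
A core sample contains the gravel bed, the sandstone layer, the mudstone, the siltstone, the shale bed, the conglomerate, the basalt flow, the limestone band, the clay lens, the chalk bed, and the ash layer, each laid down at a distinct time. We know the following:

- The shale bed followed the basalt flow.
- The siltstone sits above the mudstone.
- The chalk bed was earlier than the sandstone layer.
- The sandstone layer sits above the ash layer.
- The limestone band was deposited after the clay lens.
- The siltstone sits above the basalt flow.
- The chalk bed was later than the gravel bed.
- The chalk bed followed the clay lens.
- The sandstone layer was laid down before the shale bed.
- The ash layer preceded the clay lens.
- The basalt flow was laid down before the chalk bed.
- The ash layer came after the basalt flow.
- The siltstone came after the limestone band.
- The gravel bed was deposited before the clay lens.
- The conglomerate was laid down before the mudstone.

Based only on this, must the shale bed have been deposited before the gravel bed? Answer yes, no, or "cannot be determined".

no

Tracing the constraints gives the gravel bed → the chalk bed → the sandstone layer → the shale bed, so the gravel bed must come before the shale bed.
That means the shale bed cannot be before the gravel bed.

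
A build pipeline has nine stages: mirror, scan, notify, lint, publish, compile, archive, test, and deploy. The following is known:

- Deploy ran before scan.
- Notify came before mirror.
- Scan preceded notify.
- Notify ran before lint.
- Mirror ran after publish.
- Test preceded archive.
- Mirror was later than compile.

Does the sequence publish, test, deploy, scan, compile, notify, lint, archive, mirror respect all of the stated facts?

yes

Check each stated constraint against the proposed order — e.g. test is ahead of archive; publish is ahead of mirror. Every pair is in the required order; nothing is violated.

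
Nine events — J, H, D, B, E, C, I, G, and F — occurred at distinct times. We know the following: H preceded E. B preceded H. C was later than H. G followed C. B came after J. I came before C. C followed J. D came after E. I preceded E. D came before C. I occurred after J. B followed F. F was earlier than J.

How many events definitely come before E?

Directly stated before E: H and I.
B reaches E via B → H → E.
F reaches E via F → J → I → E.
J reaches E via J → I → E.
No chain forces D (or any of the others) ahead of E.
That's B, F, H, I, and J — 5 in all.

5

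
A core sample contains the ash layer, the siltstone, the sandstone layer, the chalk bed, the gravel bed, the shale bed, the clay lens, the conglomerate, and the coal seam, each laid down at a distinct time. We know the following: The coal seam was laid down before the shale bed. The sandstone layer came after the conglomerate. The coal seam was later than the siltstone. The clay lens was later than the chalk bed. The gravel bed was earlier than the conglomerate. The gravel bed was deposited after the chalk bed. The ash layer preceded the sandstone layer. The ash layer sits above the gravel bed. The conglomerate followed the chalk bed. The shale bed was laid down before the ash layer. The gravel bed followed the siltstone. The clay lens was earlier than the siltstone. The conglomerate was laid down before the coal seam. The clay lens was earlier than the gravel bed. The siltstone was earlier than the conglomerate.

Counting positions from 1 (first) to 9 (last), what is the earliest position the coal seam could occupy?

6

The chalk bed, the clay lens, the conglomerate, the gravel bed, and the siltstone must all come before the coal seam — 5 forced predecessors.
Nothing else is forced ahead of the coal seam, so its earliest slot is position 5 + 1 = 6.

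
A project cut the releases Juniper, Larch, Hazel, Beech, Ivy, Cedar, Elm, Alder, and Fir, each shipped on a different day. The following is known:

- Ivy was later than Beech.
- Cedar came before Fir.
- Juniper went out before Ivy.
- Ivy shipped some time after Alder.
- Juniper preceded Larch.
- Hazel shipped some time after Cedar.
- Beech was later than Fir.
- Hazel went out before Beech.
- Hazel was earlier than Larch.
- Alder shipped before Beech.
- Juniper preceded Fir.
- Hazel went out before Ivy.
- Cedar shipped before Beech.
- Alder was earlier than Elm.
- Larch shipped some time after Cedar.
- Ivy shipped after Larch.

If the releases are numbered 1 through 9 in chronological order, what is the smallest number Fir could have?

3

Cedar and Juniper must both come before Fir — 2 forced predecessors.
Nothing else is forced ahead of Fir, so its earliest slot is position 2 + 1 = 3.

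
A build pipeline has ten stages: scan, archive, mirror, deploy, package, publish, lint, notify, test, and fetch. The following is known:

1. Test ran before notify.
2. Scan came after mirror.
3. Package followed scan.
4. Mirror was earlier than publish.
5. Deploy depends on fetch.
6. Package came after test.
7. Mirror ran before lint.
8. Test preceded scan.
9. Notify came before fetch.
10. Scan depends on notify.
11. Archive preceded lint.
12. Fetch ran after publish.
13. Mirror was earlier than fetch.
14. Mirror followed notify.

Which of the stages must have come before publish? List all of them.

Directly stated before publish: mirror.
Notify reaches publish via notify → mirror → publish.
Test reaches publish via test → notify → mirror → publish.

mirror, notify, test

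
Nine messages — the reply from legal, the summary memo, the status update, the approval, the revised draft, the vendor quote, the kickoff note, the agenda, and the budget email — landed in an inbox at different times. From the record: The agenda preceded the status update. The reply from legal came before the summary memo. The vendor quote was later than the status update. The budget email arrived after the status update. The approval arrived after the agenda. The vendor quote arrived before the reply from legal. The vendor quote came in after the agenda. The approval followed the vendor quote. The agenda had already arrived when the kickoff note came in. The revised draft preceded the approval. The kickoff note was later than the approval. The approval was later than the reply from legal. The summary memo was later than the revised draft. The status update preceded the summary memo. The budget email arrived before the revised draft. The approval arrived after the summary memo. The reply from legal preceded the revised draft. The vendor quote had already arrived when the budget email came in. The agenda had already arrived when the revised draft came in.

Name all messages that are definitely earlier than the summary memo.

the agenda, the budget email, the reply from legal, the revised draft, the status update, the vendor quote

Directly stated before the summary memo: the reply from legal, the revised draft, and the status update.
The agenda reaches the summary memo via the agenda → the status update → the summary memo.
The budget email reaches the summary memo via the budget email → the revised draft → the summary memo.
The vendor quote reaches the summary memo via the vendor quote → the reply from legal → the summary memo.
No chain forces the approval (or any of the others) ahead of the summary memo.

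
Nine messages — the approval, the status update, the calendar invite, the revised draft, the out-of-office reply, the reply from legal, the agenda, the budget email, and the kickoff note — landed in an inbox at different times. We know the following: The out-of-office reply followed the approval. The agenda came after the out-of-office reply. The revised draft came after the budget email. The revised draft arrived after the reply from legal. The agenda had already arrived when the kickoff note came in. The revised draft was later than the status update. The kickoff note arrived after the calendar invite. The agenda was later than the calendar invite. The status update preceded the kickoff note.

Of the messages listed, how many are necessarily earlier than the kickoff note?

5

Directly stated before the kickoff note: the agenda, the calendar invite, and the status update.
The approval reaches the kickoff note via the approval → the out-of-office reply → the agenda → the kickoff note.
The out-of-office reply reaches the kickoff note via the out-of-office reply → the agenda → the kickoff note.
No chain forces the reply from legal (or any of the others) ahead of the kickoff note.
That's the agenda, the approval, the calendar invite, the out-of-office reply, and the status update — 5 in all.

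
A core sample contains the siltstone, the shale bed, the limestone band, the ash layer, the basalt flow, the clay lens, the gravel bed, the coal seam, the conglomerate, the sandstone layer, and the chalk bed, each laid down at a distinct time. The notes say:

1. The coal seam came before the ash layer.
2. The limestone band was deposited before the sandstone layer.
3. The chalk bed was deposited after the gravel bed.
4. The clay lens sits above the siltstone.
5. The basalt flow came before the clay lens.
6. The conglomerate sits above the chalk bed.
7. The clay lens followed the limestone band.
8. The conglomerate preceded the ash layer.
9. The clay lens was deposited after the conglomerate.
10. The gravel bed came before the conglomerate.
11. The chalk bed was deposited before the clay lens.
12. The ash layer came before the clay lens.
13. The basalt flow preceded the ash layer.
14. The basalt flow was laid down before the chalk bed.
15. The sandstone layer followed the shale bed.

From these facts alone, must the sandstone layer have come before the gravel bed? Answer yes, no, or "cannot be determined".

No chain of stated constraints runs from the sandstone layer to the gravel bed, and none runs from the gravel bed to the sandstone layer either.
So the relative order of the sandstone layer and the gravel bed is not fixed by the given facts.

cannot be determined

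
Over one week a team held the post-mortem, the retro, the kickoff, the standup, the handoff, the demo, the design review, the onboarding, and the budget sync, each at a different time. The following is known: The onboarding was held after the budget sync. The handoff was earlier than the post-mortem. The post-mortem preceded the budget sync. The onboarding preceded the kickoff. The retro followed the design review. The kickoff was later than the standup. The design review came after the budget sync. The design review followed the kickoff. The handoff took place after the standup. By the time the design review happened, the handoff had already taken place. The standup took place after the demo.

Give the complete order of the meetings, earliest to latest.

The constraints fix every adjacent pair, so only one ordering works:
the demo → the standup → the handoff → the post-mortem → the budget sync → the onboarding → the kickoff → the design review → the retro.

the demo, the standup, the handoff, the post-mortem, the budget sync, the onboarding, the kickoff, the design review, the retro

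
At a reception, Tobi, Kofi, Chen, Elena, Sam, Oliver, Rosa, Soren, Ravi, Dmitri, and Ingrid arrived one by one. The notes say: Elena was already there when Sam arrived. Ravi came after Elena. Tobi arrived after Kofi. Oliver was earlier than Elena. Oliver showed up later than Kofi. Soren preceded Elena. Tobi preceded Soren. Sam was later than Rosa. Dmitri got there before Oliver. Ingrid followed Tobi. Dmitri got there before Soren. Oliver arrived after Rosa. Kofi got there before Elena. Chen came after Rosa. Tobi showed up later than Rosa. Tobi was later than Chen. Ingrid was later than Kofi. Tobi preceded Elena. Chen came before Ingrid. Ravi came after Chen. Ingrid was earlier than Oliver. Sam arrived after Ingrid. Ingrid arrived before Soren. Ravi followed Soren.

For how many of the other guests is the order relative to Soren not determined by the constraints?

Forced before Soren: Chen, Dmitri, Ingrid, Kofi, Rosa, and Tobi; forced after Soren: Elena, Ravi, and Sam.
That leaves Oliver with no forced order relative to Soren — 1.

1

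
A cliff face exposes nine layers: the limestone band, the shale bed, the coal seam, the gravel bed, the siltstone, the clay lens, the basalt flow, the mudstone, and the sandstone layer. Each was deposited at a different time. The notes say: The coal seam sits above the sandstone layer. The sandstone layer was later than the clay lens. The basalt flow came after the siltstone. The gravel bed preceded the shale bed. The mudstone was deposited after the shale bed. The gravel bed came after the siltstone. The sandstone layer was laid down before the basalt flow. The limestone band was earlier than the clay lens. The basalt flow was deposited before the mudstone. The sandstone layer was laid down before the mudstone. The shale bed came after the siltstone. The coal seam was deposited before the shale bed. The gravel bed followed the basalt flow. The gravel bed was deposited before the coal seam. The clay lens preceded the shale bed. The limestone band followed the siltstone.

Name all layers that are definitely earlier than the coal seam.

Directly stated before the coal seam: the gravel bed and the sandstone layer.
The basalt flow reaches the coal seam via the basalt flow → the gravel bed → the coal seam.
The clay lens reaches the coal seam via the clay lens → the sandstone layer → the coal seam.
The limestone band reaches the coal seam via the limestone band → the clay lens → the sandstone layer → the coal seam.
Likewise the siltstone reaches the coal seam by chaining the stated constraints.
No chain forces the shale bed (or any of the others) ahead of the coal seam.

the basalt flow, the clay lens, the gravel bed, the limestone band, the sandstone layer, the siltstone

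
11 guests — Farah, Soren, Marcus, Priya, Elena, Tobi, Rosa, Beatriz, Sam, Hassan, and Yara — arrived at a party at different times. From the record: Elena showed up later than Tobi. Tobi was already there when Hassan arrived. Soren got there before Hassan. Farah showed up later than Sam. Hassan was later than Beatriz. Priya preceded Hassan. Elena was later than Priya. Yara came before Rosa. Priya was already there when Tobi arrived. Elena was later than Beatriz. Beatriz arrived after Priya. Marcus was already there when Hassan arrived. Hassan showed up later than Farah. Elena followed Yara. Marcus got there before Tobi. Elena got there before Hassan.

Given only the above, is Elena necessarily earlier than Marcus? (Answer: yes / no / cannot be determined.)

no

Tracing the constraints gives Marcus → Tobi → Elena, so Marcus must come before Elena.
That means Elena cannot be before Marcus.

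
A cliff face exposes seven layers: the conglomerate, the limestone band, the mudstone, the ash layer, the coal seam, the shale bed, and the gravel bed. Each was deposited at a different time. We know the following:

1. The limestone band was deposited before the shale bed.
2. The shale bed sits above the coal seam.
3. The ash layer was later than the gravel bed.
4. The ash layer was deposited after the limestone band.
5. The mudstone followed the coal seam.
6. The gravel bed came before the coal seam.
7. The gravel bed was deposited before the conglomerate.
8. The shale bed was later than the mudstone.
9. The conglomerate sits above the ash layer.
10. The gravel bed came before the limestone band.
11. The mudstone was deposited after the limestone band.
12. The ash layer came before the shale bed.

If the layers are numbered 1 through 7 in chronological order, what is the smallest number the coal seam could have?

The gravel bed must come before the coal seam — 1 forced predecessor.
Nothing else is forced ahead of the coal seam, so its earliest slot is position 1 + 1 = 2.

2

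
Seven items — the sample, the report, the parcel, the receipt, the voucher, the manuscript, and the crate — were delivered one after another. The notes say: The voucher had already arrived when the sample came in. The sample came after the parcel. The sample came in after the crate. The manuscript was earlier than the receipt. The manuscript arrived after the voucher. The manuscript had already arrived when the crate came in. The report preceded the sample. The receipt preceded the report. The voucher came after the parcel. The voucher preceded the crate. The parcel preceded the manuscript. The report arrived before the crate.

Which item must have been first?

The parcel has a chain of constraints placing it before every other item, so the parcel must be first.

the parcel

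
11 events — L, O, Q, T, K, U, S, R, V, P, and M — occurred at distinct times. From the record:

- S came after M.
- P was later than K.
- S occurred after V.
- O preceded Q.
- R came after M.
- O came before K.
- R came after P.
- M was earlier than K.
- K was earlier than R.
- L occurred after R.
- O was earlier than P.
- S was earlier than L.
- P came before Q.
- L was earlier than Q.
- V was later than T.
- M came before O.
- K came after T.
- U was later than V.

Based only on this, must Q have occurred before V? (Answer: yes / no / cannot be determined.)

Tracing the constraints gives V → S → L → Q, so V must come before Q.
That means Q cannot be before V.

no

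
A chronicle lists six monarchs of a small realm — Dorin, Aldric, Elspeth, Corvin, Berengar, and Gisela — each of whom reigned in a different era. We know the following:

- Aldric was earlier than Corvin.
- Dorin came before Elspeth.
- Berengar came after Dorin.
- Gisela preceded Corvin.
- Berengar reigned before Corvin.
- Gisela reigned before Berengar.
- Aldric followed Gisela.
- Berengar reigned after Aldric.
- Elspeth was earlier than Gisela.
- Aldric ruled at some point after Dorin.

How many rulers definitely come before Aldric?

3

Directly stated before Aldric: Dorin and Gisela.
Elspeth reaches Aldric via Elspeth → Gisela → Aldric.
That's Dorin, Elspeth, and Gisela — 3 in all.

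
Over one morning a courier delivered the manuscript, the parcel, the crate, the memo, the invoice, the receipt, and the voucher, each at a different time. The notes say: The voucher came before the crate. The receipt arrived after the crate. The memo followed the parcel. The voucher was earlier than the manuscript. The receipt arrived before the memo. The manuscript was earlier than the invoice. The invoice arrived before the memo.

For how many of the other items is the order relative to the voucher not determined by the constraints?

1

Forced after the voucher: the crate, the invoice, the manuscript, the memo, and the receipt.
That leaves the parcel with no forced order relative to the voucher — 1.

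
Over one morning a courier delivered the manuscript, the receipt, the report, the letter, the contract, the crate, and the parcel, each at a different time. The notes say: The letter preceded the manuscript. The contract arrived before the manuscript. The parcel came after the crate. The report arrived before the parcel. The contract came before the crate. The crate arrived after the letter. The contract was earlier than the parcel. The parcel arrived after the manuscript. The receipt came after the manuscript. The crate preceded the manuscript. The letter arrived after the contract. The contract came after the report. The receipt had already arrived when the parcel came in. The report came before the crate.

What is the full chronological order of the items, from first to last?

the report, the contract, the letter, the crate, the manuscript, the receipt, the parcel

The constraints fix every adjacent pair, so only one ordering works:
the report → the contract → the letter → the crate → the manuscript → the receipt → the parcel.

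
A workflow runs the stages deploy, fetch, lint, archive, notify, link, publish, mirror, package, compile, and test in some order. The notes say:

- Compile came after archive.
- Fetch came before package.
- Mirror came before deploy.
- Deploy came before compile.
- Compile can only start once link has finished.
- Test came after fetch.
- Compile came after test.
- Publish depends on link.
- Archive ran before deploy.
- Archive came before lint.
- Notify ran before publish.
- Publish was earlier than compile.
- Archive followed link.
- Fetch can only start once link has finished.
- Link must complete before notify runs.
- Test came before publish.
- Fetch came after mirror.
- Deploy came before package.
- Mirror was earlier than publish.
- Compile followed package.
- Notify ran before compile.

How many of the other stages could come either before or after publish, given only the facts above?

Forced before publish: fetch, link, mirror, notify, and test; forced after publish: compile.
That leaves archive, deploy, lint, and package with no forced order relative to publish — 4.

4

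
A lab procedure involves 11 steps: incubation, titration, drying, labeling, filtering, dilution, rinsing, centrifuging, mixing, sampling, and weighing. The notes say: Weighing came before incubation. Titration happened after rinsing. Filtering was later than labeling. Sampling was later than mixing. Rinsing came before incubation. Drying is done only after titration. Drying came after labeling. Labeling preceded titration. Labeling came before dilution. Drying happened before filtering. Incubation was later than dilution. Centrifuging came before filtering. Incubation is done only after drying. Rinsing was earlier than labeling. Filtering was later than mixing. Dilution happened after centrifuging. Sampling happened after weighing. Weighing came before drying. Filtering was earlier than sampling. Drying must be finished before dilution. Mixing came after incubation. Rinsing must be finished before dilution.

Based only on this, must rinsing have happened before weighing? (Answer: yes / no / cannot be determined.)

No chain of stated constraints runs from rinsing to weighing, and none runs from weighing to rinsing either.
So the relative order of rinsing and weighing is not fixed by the given facts.

cannot be determined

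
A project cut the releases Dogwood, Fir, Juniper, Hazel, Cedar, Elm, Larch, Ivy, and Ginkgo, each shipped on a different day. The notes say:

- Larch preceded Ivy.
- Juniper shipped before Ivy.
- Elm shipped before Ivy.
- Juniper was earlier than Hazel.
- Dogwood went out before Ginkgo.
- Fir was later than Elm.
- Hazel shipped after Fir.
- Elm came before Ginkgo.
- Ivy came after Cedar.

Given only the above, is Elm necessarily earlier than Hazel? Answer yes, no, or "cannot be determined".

yes

Chain the constraints: Elm → Fir → Hazel. Each link is directly stated, so Elm comes before Hazel.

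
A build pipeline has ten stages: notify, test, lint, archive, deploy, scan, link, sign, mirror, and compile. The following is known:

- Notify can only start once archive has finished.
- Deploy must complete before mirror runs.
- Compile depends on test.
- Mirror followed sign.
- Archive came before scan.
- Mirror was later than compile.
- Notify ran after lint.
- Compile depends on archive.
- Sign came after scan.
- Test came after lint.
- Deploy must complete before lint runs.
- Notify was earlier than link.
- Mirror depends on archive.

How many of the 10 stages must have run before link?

Directly stated before link: notify.
Archive reaches link via archive → notify → link.
Deploy reaches link via deploy → lint → notify → link.
Lint reaches link via lint → notify → link.
No chain forces compile (or any of the others) ahead of link.
That's archive, deploy, lint, and notify — 4 in all.

4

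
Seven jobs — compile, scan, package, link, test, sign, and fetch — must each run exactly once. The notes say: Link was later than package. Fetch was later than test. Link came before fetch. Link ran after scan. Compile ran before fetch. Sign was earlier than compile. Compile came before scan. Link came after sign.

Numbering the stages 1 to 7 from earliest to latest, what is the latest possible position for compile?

Compile must come before fetch, link, and scan — 3 stages forced after it.
Everything else can be placed before compile in some valid order, so compile can sit as late as position 7 − 3 = 4.

4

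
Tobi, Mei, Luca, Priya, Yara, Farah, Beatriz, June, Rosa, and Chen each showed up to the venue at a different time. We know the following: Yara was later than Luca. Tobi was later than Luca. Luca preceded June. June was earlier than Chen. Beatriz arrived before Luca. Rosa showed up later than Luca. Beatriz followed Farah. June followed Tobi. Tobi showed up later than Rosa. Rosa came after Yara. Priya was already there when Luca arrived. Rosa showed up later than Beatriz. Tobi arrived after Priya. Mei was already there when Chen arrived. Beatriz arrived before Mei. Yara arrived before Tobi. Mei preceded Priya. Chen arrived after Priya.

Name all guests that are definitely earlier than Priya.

Beatriz, Farah, Mei

Directly stated before Priya: Mei.
Beatriz reaches Priya via Beatriz → Mei → Priya.
Farah reaches Priya via Farah → Beatriz → Mei → Priya.
No chain forces June (or any of the others) ahead of Priya.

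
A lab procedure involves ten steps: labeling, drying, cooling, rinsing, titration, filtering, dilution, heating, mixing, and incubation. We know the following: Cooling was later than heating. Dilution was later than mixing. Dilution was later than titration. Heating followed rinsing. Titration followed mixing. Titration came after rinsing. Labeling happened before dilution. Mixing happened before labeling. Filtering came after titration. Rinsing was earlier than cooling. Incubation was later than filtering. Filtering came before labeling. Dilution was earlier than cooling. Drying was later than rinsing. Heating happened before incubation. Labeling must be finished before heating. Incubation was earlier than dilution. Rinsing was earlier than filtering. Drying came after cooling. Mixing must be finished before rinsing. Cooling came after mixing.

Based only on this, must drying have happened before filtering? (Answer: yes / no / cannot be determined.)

Tracing the constraints gives filtering → labeling → heating → cooling → drying, so filtering must come before drying.
That means drying cannot be before filtering.

no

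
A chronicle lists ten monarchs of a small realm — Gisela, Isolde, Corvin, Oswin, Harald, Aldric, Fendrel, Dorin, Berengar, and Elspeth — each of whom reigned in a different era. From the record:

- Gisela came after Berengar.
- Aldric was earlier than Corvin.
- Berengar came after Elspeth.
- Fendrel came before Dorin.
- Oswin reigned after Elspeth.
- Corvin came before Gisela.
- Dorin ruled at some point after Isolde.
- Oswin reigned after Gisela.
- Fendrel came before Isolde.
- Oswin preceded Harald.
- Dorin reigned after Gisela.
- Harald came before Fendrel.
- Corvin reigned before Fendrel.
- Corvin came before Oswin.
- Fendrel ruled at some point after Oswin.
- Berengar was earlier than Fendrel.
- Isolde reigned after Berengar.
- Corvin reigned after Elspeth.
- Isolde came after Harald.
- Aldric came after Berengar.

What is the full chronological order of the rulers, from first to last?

Elspeth, Berengar, Aldric, Corvin, Gisela, Oswin, Harald, Fendrel, Isolde, Dorin

The constraints fix every adjacent pair, so only one ordering works:
Elspeth → Berengar → Aldric → Corvin → Gisela → Oswin → Harald → Fendrel → Isolde → Dorin.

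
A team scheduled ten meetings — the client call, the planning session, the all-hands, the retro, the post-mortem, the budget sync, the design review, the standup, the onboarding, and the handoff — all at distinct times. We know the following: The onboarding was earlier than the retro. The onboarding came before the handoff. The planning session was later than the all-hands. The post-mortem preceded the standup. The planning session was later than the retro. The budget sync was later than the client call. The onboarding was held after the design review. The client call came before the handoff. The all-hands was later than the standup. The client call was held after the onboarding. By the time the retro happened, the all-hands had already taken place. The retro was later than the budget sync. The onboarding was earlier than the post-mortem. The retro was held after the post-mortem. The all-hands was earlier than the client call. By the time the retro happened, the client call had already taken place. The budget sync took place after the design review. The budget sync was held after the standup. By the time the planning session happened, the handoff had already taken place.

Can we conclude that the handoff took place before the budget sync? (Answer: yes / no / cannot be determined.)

cannot be determined

No chain of stated constraints runs from the handoff to the budget sync, and none runs from the budget sync to the handoff either.
So the relative order of the handoff and the budget sync is not fixed by the given facts.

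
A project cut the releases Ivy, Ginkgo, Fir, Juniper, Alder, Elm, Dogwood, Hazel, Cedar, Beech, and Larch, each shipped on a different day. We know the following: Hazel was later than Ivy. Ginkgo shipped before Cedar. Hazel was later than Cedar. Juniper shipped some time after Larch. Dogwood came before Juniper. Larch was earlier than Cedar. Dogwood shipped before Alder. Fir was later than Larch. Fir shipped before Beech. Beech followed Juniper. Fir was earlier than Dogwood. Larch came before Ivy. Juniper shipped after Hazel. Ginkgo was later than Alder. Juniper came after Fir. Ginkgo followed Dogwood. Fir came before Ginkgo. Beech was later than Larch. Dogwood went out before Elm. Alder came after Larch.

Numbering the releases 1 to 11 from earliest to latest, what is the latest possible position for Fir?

3

Fir must come before Alder, Beech, Cedar, Dogwood, Elm, Ginkgo, Hazel, and Juniper — 8 releases forced after it.
Everything else can be placed before Fir in some valid order, so Fir can sit as late as position 11 − 8 = 3.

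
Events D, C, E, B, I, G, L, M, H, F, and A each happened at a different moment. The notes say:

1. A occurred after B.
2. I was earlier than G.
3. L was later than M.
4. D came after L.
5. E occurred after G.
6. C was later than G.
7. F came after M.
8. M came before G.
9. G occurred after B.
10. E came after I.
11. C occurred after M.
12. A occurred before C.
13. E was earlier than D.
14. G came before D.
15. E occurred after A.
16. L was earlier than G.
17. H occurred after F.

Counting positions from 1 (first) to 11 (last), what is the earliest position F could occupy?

M must come before F — 1 forced predecessor.
Nothing else is forced ahead of F, so its earliest slot is position 1 + 1 = 2.

2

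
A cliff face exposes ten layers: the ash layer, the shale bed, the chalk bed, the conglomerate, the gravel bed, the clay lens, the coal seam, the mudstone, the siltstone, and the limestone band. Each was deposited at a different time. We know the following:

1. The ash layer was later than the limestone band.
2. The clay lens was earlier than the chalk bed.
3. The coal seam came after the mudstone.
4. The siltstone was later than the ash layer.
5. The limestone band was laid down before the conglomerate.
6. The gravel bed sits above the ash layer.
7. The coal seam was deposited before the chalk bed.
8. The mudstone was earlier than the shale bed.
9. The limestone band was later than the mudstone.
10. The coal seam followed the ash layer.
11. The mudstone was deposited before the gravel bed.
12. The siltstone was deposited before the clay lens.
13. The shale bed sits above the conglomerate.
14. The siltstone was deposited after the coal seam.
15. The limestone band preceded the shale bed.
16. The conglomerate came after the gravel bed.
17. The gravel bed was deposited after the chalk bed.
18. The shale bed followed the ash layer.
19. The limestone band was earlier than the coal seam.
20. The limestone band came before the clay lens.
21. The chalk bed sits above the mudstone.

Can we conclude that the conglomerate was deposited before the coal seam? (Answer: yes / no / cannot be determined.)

Tracing the constraints gives the coal seam → the chalk bed → the gravel bed → the conglomerate, so the coal seam must come before the conglomerate.
That means the conglomerate cannot be before the coal seam.

no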